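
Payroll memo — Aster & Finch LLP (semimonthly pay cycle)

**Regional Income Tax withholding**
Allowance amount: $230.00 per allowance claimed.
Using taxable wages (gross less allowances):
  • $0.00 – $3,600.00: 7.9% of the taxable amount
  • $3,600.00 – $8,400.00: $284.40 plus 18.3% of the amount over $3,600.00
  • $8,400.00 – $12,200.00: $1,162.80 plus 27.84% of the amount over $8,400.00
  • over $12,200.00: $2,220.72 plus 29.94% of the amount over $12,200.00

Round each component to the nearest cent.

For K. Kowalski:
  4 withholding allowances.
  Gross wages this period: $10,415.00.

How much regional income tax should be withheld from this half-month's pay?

Regional Income Tax: taxable = $10,415.00 − 4×$230.00 = $9,495.00
  $1,162.80 + 27.84% × ($9,495.00 − $8,400.00) = $1,162.80 + 27.84% × $1,095.00 = $1,467.65

$1,467.65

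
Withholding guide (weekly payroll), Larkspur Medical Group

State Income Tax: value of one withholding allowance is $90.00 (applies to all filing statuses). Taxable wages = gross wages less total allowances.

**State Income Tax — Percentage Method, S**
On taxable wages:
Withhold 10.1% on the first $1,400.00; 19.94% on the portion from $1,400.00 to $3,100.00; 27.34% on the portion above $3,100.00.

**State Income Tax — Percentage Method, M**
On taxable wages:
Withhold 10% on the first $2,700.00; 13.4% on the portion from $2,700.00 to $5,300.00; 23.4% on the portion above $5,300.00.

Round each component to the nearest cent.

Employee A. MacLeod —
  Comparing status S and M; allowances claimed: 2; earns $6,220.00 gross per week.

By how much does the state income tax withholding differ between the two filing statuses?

State Income Tax (S): taxable = $6,220.00 − 2×$90.00 = $6,040.00
  $480.38 + 27.34% × ($6,040.00 − $3,100.00) = $480.38 + 27.34% × $2,940.00 = $1,284.18
State Income Tax (M): taxable = $6,220.00 − 2×$90.00 = $6,040.00
  $618.40 + 23.4% × ($6,040.00 − $5,300.00) = $618.40 + 23.4% × $740.00 = $791.56
Difference: |$1,284.18 − $791.56| = $492.62 (higher under S)

$492.62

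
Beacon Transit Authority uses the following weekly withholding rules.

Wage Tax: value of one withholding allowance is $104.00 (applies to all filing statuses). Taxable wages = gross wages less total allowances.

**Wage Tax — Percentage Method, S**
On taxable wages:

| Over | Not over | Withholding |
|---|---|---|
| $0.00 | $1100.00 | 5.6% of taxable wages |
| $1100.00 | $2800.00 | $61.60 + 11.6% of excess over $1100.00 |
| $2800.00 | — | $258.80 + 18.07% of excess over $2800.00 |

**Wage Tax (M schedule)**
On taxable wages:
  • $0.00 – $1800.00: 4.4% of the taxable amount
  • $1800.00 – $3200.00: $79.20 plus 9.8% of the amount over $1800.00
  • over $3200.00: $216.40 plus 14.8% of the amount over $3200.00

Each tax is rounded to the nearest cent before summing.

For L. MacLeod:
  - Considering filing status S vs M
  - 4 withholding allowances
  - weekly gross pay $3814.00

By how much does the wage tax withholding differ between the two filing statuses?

Wage Tax (S): taxable = $3814.00 − 4×$104.00 = $3398.00
  $258.80 + 18.07% × ($3398.00 − $2800.00) = $258.80 + 18.07% × $598.00 = $366.86
Wage Tax (M): taxable = $3814.00 − 4×$104.00 = $3398.00
  $216.40 + 14.8% × ($3398.00 − $3200.00) = $216.40 + 14.8% × $198.00 = $245.70
Difference: |$366.86 − $245.70| = $121.16 (higher under S)

$121.16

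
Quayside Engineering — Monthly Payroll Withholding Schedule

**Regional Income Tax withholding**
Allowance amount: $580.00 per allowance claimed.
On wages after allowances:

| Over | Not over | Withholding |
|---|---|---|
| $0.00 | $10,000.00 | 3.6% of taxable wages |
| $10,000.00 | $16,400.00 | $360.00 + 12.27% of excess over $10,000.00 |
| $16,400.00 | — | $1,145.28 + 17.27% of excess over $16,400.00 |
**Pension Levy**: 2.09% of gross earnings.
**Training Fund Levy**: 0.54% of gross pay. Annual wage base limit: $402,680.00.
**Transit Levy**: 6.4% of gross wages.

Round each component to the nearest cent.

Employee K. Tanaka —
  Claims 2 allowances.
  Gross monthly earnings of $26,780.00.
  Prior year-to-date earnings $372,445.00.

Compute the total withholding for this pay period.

$5,155.80

Regional Income Tax: taxable = $26,780.00 − 2×$580.00 = $25,620.00
  $1,145.28 + 17.27% × ($25,620.00 − $16,400.00) = $1,145.28 + 17.27% × $9,220.00 = $2,737.57
Pension Levy: 2.09% × $26,780.00 = $559.70
Training Fund Levy: 0.54% × $26,780.00 = $144.61
Transit Levy: 6.4% × $26,780.00 = $1,713.92
Total: $2,737.57 + $559.70 + $144.61 + $1,713.92 = $5,155.80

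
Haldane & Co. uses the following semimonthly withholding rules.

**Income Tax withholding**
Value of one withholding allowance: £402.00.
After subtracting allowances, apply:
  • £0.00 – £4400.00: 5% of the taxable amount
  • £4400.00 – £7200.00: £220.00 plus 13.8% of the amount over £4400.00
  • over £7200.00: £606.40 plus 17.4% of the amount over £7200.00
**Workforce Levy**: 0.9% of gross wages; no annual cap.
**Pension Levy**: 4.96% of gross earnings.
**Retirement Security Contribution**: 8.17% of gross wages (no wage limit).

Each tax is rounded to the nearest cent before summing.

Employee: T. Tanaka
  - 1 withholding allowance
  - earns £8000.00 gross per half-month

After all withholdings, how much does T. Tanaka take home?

Income Tax: taxable = £8000.00 − 1×£402.00 = £7598.00
  £606.40 + 17.4% × (£7598.00 − £7200.00) = £606.40 + 17.4% × £398.00 = £675.65
Workforce Levy: 0.9% × £8000.00 = £72.00
Pension Levy: 4.96% × £8000.00 = £396.80
Retirement Security Contribution: 8.17% × £8000.00 = £653.60
Total withheld: £675.65 + £72.00 + £396.80 + £653.60 = £1798.05
Net pay: £8000.00 − £1798.05 = £6201.95

£6201.95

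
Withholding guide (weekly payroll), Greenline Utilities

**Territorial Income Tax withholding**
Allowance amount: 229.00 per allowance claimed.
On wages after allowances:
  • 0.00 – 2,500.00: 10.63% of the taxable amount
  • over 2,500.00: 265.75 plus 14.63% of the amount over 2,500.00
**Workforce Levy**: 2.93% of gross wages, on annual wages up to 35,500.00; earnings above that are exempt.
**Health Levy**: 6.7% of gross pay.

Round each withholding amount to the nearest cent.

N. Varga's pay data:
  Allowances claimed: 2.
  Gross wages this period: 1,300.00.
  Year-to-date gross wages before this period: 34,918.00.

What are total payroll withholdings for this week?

Territorial Income Tax: taxable = 1,300.00 − 2×229.00 = 842.00
  10.63% × 842.00 = 89.50
Workforce Levy: cap 35,500.00 − YTD 34,918.00 = 582.00 subject; 2.93% × 582.00 = 17.05
Health Levy: 6.7% × 1,300.00 = 87.10
Total: 89.50 + 17.05 + 87.10 = 193.65

193.65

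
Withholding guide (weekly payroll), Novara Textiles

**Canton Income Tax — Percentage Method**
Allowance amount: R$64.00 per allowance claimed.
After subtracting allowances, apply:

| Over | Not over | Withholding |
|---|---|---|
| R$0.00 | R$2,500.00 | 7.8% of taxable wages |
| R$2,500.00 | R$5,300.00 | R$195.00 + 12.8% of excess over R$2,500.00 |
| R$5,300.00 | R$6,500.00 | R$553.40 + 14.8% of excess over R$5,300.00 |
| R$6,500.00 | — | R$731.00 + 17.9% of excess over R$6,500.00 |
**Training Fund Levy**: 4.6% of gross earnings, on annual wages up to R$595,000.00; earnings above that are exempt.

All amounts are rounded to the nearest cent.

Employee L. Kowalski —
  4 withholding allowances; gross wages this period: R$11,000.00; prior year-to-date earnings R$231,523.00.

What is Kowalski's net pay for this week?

Canton Income Tax: taxable = R$11,000.00 − 4×R$64.00 = R$10,744.00
  R$731.00 + 17.9% × (R$10,744.00 − R$6,500.00) = R$731.00 + 17.9% × R$4,244.00 = R$1,490.68
Training Fund Levy: 4.6% × R$11,000.00 = R$506.00
Total withheld: R$1,490.68 + R$506.00 = R$1,996.68
Net pay: R$11,000.00 − R$1,996.68 = R$9,003.32

R$9,003.32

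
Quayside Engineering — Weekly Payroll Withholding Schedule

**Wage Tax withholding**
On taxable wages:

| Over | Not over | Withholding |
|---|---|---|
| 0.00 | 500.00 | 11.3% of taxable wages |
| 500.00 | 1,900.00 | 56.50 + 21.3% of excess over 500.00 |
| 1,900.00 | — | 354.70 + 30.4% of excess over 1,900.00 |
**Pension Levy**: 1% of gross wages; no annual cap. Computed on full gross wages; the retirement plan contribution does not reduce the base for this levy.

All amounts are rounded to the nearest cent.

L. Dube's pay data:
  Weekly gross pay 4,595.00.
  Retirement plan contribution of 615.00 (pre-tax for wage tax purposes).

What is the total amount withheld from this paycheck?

1,032.97

Wage Tax: taxable = 4,595.00 − 615.00 = 3,980.00
  354.70 + 30.4% × (3,980.00 − 1,900.00) = 354.70 + 30.4% × 2,080.00 = 987.02
Pension Levy: 1% × 4,595.00 = 45.95
Total: 987.02 + 45.95 = 1,032.97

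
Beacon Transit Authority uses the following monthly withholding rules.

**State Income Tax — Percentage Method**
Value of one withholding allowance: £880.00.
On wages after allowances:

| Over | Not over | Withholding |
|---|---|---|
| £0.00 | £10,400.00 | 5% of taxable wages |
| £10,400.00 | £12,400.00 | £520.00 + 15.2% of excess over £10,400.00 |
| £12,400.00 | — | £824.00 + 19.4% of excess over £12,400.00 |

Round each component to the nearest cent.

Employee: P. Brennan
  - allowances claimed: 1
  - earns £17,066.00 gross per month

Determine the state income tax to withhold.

State Income Tax: taxable = £17,066.00 − 1×£880.00 = £16,186.00
  £824.00 + 19.4% × (£16,186.00 − £12,400.00) = £824.00 + 19.4% × £3,786.00 = £1,558.48

£1,558.48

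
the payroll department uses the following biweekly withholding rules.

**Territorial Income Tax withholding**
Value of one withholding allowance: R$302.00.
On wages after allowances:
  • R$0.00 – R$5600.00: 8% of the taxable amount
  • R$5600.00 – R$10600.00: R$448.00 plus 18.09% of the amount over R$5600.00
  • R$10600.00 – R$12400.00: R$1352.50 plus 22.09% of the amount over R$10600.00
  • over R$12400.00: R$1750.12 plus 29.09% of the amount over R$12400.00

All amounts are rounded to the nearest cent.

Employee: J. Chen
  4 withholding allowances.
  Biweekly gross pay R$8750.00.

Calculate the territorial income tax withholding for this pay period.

Territorial Income Tax: taxable = R$8750.00 − 4×R$302.00 = R$7542.00
  R$448.00 + 18.09% × (R$7542.00 − R$5600.00) = R$448.00 + 18.09% × R$1942.00 = R$799.31

R$799.31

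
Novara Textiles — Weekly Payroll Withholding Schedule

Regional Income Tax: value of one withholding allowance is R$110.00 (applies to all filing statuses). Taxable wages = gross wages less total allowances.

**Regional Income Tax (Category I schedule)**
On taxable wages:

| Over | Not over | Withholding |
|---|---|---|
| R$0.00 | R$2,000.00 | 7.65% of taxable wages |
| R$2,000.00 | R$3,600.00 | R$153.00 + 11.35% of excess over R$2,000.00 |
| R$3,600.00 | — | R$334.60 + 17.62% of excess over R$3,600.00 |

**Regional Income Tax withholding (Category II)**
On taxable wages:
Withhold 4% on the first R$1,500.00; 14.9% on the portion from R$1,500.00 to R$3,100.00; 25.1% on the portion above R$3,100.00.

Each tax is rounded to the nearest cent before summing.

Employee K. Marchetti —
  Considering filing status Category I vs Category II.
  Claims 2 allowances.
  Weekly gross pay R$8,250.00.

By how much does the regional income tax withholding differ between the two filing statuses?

R$420.66

Regional Income Tax (Category I): taxable = R$8,250.00 − 2×R$110.00 = R$8,030.00
  R$334.60 + 17.62% × (R$8,030.00 − R$3,600.00) = R$334.60 + 17.62% × R$4,430.00 = R$1,115.17
Regional Income Tax (Category II): taxable = R$8,250.00 − 2×R$110.00 = R$8,030.00
  R$298.40 + 25.1% × (R$8,030.00 − R$3,100.00) = R$298.40 + 25.1% × R$4,930.00 = R$1,535.83
Difference: |R$1,115.17 − R$1,535.83| = R$420.66 (higher under Category II)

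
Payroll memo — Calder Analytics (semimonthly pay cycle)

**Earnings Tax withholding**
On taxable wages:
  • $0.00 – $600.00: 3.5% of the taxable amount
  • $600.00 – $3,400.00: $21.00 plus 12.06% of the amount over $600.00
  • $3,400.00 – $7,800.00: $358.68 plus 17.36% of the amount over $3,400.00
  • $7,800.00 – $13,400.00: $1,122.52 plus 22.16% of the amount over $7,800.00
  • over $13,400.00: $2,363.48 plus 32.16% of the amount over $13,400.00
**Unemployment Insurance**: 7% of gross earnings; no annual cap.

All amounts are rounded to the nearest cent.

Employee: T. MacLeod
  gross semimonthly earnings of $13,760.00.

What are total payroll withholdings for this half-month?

$3,442.46

Earnings Tax: taxable = $13,760.00
  $2,363.48 + 32.16% × ($13,760.00 − $13,400.00) = $2,363.48 + 32.16% × $360.00 = $2,479.26
Unemployment Insurance: 7% × $13,760.00 = $963.20
Total: $2,479.26 + $963.20 = $3,442.46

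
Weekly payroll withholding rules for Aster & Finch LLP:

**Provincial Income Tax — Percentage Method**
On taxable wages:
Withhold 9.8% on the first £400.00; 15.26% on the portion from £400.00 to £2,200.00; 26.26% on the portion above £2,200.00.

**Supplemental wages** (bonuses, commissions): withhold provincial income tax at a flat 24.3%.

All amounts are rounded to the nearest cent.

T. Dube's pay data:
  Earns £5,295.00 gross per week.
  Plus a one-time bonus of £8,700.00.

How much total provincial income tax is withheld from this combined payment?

Provincial Income Tax: taxable = £5,295.00
  £313.88 + 26.26% × (£5,295.00 − £2,200.00) = £313.88 + 26.26% × £3,095.00 = £1,126.63
Supplemental (24.3% flat on bonus): 24.3% × £8,700.00 = £2,114.10
Total provincial income tax: £1,126.63 + £2,114.10 = £3,240.73

£3,240.73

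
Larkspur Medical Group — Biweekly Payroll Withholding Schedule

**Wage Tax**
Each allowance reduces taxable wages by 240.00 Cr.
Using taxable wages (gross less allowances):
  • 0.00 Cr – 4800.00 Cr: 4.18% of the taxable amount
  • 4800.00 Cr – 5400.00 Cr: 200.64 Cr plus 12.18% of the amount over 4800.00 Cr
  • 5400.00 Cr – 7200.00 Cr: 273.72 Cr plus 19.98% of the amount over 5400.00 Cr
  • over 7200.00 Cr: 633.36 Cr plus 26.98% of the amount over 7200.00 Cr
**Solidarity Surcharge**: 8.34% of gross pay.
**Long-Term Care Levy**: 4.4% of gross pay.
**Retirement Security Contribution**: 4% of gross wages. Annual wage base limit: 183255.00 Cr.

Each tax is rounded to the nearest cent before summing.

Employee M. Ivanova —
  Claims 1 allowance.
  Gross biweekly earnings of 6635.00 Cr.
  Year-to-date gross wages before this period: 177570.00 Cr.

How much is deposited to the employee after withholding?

5089.78 Cr

Wage Tax: taxable = 6635.00 Cr − 1×240.00 Cr = 6395.00 Cr
  273.72 Cr + 19.98% × (6395.00 Cr − 5400.00 Cr) = 273.72 Cr + 19.98% × 995.00 Cr = 472.52 Cr
Solidarity Surcharge: 8.34% × 6635.00 Cr = 553.36 Cr
Long-Term Care Levy: 4.4% × 6635.00 Cr = 291.94 Cr
Retirement Security Contribution: cap 183255.00 Cr − YTD 177570.00 Cr = 5685.00 Cr subject; 4% × 5685.00 Cr = 227.40 Cr
Total withheld: 472.52 Cr + 553.36 Cr + 291.94 Cr + 227.40 Cr = 1545.22 Cr
Net pay: 6635.00 Cr − 1545.22 Cr = 5089.78 Cr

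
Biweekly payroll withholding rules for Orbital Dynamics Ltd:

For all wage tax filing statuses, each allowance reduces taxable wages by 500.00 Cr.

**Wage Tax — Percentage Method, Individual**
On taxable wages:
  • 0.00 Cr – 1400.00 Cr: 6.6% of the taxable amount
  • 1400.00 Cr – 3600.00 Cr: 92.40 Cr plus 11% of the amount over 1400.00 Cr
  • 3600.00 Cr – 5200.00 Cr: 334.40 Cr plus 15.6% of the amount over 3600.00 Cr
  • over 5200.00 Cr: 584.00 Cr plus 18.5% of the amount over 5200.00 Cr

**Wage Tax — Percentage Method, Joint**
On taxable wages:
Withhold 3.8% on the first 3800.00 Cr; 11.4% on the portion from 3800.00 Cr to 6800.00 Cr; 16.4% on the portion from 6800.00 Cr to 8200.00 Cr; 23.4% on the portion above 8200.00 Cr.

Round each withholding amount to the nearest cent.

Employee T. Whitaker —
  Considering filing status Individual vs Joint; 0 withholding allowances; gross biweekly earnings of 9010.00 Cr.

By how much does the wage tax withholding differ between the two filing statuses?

383.31 Cr

Wage Tax (Individual): taxable = 9010.00 Cr
  584.00 Cr + 18.5% × (9010.00 Cr − 5200.00 Cr) = 584.00 Cr + 18.5% × 3810.00 Cr = 1288.85 Cr
Wage Tax (Joint): taxable = 9010.00 Cr
  716.00 Cr + 23.4% × (9010.00 Cr − 8200.00 Cr) = 716.00 Cr + 23.4% × 810.00 Cr = 905.54 Cr
Difference: |1288.85 Cr − 905.54 Cr| = 383.31 Cr (higher under Individual)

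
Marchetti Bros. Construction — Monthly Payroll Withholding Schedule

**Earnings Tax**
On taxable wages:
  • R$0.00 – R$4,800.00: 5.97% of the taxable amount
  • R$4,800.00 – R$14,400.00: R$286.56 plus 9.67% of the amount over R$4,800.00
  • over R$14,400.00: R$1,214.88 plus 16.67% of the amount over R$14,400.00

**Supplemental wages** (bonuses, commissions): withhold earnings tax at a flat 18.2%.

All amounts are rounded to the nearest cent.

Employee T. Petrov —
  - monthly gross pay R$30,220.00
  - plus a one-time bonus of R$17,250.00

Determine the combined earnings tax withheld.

Earnings Tax: taxable = R$30,220.00
  R$1,214.88 + 16.67% × (R$30,220.00 − R$14,400.00) = R$1,214.88 + 16.67% × R$15,820.00 = R$3,852.07
Supplemental (18.2% flat on bonus): 18.2% × R$17,250.00 = R$3,139.50
Total earnings tax: R$3,852.07 + R$3,139.50 = R$6,991.57

R$6,991.57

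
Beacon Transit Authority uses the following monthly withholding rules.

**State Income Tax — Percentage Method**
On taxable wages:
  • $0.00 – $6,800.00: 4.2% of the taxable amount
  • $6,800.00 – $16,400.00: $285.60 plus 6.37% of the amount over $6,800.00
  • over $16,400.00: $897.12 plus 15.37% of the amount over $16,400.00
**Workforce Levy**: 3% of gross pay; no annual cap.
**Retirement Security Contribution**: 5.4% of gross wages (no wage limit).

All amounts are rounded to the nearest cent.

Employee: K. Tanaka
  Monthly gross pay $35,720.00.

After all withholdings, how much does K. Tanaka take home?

State Income Tax: taxable = $35,720.00
  $897.12 + 15.37% × ($35,720.00 − $16,400.00) = $897.12 + 15.37% × $19,320.00 = $3,866.60
Workforce Levy: 3% × $35,720.00 = $1,071.60
Retirement Security Contribution: 5.4% × $35,720.00 = $1,928.88
Total withheld: $3,866.60 + $1,071.60 + $1,928.88 = $6,867.08
Net pay: $35,720.00 − $6,867.08 = $28,852.92

$28,852.92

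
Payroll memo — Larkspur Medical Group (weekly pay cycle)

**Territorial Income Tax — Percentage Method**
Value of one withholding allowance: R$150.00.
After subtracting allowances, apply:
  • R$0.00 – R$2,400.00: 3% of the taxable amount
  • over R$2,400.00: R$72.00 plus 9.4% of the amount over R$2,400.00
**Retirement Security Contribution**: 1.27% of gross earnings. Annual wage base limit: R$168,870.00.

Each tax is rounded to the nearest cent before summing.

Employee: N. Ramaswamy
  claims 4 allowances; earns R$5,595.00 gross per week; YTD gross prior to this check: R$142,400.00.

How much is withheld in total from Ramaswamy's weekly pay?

R$386.99

Territorial Income Tax: taxable = R$5,595.00 − 4×R$150.00 = R$4,995.00
  R$72.00 + 9.4% × (R$4,995.00 − R$2,400.00) = R$72.00 + 9.4% × R$2,595.00 = R$315.93
Retirement Security Contribution: 1.27% × R$5,595.00 = R$71.06
Total: R$315.93 + R$71.06 = R$386.99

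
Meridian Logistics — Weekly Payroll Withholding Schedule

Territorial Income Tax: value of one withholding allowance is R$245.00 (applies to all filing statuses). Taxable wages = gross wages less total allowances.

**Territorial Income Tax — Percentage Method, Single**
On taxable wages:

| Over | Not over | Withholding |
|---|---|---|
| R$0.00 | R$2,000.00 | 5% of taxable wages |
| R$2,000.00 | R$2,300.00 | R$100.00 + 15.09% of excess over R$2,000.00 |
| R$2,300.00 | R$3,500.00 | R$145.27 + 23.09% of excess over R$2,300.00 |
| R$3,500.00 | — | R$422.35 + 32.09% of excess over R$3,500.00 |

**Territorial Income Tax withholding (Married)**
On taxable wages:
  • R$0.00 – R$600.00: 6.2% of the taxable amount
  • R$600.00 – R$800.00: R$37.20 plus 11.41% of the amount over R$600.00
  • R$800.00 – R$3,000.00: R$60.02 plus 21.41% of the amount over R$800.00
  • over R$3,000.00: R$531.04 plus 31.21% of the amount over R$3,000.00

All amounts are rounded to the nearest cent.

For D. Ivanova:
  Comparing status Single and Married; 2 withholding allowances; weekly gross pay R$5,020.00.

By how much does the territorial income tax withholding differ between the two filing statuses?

Territorial Income Tax (Single): taxable = R$5,020.00 − 2×R$245.00 = R$4,530.00
  R$422.35 + 32.09% × (R$4,530.00 − R$3,500.00) = R$422.35 + 32.09% × R$1,030.00 = R$752.88
Territorial Income Tax (Married): taxable = R$5,020.00 − 2×R$245.00 = R$4,530.00
  R$531.04 + 31.21% × (R$4,530.00 − R$3,000.00) = R$531.04 + 31.21% × R$1,530.00 = R$1,008.55
Difference: |R$752.88 − R$1,008.55| = R$255.67 (higher under Married)

R$255.67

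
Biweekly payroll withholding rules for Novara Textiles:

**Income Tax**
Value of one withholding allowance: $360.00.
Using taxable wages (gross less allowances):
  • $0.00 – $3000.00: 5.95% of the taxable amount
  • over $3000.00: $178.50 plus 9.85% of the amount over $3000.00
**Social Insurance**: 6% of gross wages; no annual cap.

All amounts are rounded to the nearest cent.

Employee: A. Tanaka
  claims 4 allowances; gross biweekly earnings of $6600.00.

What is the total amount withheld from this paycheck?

Income Tax: taxable = $6600.00 − 4×$360.00 = $5160.00
  $178.50 + 9.85% × ($5160.00 − $3000.00) = $178.50 + 9.85% × $2160.00 = $391.26
Social Insurance: 6% × $6600.00 = $396.00
Total: $391.26 + $396.00 = $787.26

$787.26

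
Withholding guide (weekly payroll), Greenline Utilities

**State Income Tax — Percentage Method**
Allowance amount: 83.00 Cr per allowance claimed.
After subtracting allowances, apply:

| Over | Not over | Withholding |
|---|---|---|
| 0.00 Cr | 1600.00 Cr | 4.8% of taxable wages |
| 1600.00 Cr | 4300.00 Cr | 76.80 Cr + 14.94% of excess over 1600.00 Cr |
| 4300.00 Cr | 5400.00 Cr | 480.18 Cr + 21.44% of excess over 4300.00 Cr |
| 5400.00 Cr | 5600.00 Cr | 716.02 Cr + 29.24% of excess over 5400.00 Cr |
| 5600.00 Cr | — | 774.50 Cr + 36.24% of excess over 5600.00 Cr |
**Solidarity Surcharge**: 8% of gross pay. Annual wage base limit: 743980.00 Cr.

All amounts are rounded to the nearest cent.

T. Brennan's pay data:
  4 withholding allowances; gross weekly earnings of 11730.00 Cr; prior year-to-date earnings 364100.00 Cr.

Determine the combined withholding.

3814.10 Cr

State Income Tax: taxable = 11730.00 Cr − 4×83.00 Cr = 11398.00 Cr
  774.50 Cr + 36.24% × (11398.00 Cr − 5600.00 Cr) = 774.50 Cr + 36.24% × 5798.00 Cr = 2875.70 Cr
Solidarity Surcharge: 8% × 11730.00 Cr = 938.40 Cr
Total: 2875.70 Cr + 938.40 Cr = 3814.10 Cr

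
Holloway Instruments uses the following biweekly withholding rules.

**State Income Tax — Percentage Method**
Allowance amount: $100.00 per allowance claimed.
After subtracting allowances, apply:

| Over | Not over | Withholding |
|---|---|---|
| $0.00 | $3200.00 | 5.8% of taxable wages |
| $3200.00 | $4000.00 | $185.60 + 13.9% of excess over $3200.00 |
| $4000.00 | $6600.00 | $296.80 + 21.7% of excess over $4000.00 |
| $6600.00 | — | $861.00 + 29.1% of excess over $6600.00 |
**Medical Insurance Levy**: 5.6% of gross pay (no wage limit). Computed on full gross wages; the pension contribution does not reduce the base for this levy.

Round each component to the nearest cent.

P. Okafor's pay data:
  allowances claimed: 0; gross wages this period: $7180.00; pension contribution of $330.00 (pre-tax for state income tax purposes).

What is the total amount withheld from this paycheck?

State Income Tax: taxable = $7180.00 − $330.00 = $6850.00
  $861.00 + 29.1% × ($6850.00 − $6600.00) = $861.00 + 29.1% × $250.00 = $933.75
Medical Insurance Levy: 5.6% × $7180.00 = $402.08
Total: $933.75 + $402.08 = $1335.83

$1335.83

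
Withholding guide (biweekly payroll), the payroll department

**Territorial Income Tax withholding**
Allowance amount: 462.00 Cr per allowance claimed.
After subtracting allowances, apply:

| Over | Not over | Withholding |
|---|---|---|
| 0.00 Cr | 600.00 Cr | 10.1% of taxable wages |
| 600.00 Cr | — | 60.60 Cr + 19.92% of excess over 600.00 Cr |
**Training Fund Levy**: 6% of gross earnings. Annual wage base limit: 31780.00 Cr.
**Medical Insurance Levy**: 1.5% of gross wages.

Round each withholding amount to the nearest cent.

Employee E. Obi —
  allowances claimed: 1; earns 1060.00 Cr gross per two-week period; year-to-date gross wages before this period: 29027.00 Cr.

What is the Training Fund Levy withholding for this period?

Training Fund Levy: 6% × 1060.00 Cr = 63.60 Cr

63.60 Cr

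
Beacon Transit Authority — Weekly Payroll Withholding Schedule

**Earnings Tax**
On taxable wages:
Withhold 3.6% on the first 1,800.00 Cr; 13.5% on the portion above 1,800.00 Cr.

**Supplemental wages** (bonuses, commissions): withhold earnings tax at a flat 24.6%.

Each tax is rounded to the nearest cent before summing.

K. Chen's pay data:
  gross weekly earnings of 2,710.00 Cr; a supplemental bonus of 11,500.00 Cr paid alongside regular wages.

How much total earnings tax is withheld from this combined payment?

3,016.65 Cr

Earnings Tax: taxable = 2,710.00 Cr
  64.80 Cr + 13.5% × (2,710.00 Cr − 1,800.00 Cr) = 64.80 Cr + 13.5% × 910.00 Cr = 187.65 Cr
Supplemental (24.6% flat on bonus): 24.6% × 11,500.00 Cr = 2,829.00 Cr
Total earnings tax: 187.65 Cr + 2,829.00 Cr = 3,016.65 Cr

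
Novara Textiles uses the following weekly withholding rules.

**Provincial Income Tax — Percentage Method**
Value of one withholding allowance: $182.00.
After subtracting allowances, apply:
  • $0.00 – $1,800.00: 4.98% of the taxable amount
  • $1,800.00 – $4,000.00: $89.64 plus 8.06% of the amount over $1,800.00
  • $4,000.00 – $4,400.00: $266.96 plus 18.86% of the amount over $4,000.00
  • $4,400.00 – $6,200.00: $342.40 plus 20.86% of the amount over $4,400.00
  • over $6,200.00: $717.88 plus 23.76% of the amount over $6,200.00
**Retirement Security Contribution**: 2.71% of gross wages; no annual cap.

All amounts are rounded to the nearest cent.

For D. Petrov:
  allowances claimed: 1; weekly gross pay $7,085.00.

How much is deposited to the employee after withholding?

$6,008.09

Provincial Income Tax: taxable = $7,085.00 − 1×$182.00 = $6,903.00
  $717.88 + 23.76% × ($6,903.00 − $6,200.00) = $717.88 + 23.76% × $703.00 = $884.91
Retirement Security Contribution: 2.71% × $7,085.00 = $192.00
Total withheld: $884.91 + $192.00 = $1,076.91
Net pay: $7,085.00 − $1,076.91 = $6,008.09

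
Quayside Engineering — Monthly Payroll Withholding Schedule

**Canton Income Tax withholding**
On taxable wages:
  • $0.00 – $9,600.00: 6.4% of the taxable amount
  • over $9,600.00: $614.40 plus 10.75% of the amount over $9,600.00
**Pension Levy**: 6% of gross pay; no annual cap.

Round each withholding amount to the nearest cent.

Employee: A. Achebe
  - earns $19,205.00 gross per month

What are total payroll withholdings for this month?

Canton Income Tax: taxable = $19,205.00
  $614.40 + 10.75% × ($19,205.00 − $9,600.00) = $614.40 + 10.75% × $9,605.00 = $1,646.94
Pension Levy: 6% × $19,205.00 = $1,152.30
Total: $1,646.94 + $1,152.30 = $2,799.24

$2,799.24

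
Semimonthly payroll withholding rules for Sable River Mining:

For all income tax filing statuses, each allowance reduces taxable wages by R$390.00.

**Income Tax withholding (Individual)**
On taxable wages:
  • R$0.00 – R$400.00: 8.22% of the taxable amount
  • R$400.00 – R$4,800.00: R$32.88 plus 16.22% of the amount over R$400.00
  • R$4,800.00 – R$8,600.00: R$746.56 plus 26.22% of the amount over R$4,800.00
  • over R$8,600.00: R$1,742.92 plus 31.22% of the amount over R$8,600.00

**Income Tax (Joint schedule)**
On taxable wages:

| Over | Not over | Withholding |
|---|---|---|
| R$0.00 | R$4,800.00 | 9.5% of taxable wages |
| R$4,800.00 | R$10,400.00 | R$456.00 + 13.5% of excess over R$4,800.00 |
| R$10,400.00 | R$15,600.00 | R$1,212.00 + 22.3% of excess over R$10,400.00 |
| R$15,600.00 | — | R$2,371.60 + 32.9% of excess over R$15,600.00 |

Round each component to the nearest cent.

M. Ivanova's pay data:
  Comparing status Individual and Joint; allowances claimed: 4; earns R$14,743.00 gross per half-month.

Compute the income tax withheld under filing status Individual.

Income Tax (Individual): taxable = R$14,743.00 − 4×R$390.00 = R$13,183.00
  R$1,742.92 + 31.22% × (R$13,183.00 − R$8,600.00) = R$1,742.92 + 31.22% × R$4,583.00 = R$3,173.73

R$3,173.73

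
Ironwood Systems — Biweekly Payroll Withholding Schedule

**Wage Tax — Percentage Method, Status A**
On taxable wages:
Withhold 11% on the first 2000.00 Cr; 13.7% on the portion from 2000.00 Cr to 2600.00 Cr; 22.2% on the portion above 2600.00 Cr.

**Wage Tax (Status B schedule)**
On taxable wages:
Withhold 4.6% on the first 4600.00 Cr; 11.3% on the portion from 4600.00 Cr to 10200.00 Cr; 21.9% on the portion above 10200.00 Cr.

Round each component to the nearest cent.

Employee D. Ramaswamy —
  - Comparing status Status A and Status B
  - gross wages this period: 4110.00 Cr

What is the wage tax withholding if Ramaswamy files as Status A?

637.42 Cr

Wage Tax (Status A): taxable = 4110.00 Cr
  302.20 Cr + 22.2% × (4110.00 Cr − 2600.00 Cr) = 302.20 Cr + 22.2% × 1510.00 Cr = 637.42 Cr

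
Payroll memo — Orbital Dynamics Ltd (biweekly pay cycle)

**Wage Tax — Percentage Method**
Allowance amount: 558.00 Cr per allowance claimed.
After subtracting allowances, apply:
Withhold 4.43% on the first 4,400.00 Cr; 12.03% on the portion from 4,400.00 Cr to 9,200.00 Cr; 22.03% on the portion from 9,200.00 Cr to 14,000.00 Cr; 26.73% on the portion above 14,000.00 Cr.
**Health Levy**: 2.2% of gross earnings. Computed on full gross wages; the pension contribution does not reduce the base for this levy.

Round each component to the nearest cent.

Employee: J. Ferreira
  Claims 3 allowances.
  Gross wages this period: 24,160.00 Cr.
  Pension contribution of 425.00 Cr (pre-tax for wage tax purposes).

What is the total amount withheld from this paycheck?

4,516.03 Cr

Wage Tax: taxable = 24,160.00 Cr − 425.00 Cr − 3×558.00 Cr = 22,061.00 Cr
  1,829.80 Cr + 26.73% × (22,061.00 Cr − 14,000.00 Cr) = 1,829.80 Cr + 26.73% × 8,061.00 Cr = 3,984.51 Cr
Health Levy: 2.2% × 24,160.00 Cr = 531.52 Cr
Total: 3,984.51 Cr + 531.52 Cr = 4,516.03 Cr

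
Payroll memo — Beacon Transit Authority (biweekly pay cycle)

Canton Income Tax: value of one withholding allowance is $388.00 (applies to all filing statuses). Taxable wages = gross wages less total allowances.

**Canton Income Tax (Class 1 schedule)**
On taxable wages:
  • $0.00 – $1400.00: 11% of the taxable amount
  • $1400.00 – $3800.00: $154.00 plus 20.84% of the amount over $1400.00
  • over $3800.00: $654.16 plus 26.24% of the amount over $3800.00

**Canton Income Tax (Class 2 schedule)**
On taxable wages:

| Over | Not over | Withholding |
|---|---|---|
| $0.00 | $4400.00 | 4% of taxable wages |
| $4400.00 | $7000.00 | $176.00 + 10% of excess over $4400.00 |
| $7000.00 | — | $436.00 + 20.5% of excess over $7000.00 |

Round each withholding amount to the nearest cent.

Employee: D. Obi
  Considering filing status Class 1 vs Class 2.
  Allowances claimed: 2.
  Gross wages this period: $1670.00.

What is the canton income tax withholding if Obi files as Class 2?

$35.76

Canton Income Tax (Class 2): taxable = $1670.00 − 2×$388.00 = $894.00
  4% × $894.00 = $35.76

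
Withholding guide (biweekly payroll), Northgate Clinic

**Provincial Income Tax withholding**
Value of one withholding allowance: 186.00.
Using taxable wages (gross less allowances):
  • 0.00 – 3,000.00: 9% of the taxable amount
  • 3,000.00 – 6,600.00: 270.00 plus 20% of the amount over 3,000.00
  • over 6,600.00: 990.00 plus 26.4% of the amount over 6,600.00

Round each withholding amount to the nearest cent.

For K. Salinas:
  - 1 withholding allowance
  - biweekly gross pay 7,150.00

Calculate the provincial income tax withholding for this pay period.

Provincial Income Tax: taxable = 7,150.00 − 1×186.00 = 6,964.00
  990.00 + 26.4% × (6,964.00 − 6,600.00) = 990.00 + 26.4% × 364.00 = 1,086.10

1,086.10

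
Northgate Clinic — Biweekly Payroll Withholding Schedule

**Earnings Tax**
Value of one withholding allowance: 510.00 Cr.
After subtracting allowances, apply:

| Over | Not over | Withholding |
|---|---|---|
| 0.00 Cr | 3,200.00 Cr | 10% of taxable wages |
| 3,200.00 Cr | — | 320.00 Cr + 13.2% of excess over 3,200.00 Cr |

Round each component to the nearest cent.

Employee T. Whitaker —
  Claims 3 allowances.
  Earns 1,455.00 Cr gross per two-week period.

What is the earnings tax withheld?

Earnings Tax: taxable = 1,455.00 Cr − 3×510.00 Cr = -75.00 Cr
  Taxable ≤ 0 → 0.00 Cr

0.00 Cr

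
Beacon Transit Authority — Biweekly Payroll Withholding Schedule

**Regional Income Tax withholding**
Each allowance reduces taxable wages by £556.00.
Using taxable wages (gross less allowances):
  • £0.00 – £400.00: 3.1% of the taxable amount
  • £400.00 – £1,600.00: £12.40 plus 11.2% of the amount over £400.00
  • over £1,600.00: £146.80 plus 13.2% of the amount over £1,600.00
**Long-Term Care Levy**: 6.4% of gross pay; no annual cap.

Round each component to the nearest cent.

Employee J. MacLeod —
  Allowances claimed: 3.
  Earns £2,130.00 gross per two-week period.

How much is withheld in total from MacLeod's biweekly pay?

£155.66

Regional Income Tax: taxable = £2,130.00 − 3×£556.00 = £462.00
  £12.40 + 11.2% × (£462.00 − £400.00) = £12.40 + 11.2% × £62.00 = £19.34
Long-Term Care Levy: 6.4% × £2,130.00 = £136.32
Total: £19.34 + £136.32 = £155.66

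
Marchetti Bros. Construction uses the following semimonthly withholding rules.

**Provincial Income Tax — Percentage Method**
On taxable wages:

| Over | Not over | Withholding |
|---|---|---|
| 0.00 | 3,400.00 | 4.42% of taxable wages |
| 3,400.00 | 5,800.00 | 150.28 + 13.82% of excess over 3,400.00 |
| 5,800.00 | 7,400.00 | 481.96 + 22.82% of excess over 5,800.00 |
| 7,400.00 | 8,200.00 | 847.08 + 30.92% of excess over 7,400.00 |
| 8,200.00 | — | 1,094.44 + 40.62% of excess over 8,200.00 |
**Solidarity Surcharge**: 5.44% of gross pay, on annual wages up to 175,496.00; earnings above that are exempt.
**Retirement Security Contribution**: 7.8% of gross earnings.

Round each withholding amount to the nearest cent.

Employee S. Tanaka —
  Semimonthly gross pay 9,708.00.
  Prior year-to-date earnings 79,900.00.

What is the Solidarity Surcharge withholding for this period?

Solidarity Surcharge: 5.44% × 9,708.00 = 528.12

528.12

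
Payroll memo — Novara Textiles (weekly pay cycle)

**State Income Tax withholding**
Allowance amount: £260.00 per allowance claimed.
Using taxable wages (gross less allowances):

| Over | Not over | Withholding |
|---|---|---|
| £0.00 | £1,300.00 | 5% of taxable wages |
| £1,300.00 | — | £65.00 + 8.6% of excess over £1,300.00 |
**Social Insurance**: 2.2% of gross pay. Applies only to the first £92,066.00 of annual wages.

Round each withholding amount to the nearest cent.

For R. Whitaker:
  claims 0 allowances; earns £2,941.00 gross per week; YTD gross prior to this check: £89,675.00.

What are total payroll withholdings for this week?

£258.73

State Income Tax: taxable = £2,941.00
  £65.00 + 8.6% × (£2,941.00 − £1,300.00) = £65.00 + 8.6% × £1,641.00 = £206.13
Social Insurance: cap £92,066.00 − YTD £89,675.00 = £2,391.00 subject; 2.2% × £2,391.00 = £52.60
Total: £206.13 + £52.60 = £258.73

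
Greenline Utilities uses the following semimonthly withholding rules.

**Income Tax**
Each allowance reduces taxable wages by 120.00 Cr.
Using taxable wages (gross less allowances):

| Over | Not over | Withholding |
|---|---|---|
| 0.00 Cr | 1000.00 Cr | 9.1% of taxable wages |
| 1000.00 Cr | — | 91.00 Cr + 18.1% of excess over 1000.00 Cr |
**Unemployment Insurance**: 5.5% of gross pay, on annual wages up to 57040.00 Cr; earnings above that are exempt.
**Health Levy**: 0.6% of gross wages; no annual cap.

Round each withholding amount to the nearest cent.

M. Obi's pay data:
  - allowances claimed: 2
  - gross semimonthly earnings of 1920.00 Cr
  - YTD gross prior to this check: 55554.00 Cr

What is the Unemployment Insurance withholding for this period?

81.73 Cr

Unemployment Insurance: cap 57040.00 Cr − YTD 55554.00 Cr = 1486.00 Cr subject; 5.5% × 1486.00 Cr = 81.73 Cr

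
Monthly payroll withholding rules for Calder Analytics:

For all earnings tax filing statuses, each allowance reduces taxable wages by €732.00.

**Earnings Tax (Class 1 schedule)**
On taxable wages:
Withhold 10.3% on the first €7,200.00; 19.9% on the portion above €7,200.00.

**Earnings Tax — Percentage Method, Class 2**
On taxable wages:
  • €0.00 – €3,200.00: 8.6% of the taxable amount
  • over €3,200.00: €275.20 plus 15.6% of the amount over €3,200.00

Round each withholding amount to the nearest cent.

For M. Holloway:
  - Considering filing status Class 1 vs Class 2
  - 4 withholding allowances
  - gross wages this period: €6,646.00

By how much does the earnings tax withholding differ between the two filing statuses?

Earnings Tax (Class 1): taxable = €6,646.00 − 4×€732.00 = €3,718.00
  10.3% × €3,718.00 = €382.95
Earnings Tax (Class 2): taxable = €6,646.00 − 4×€732.00 = €3,718.00
  €275.20 + 15.6% × (€3,718.00 − €3,200.00) = €275.20 + 15.6% × €518.00 = €356.01
Difference: |€382.95 − €356.01| = €26.94 (higher under Class 1)

€26.94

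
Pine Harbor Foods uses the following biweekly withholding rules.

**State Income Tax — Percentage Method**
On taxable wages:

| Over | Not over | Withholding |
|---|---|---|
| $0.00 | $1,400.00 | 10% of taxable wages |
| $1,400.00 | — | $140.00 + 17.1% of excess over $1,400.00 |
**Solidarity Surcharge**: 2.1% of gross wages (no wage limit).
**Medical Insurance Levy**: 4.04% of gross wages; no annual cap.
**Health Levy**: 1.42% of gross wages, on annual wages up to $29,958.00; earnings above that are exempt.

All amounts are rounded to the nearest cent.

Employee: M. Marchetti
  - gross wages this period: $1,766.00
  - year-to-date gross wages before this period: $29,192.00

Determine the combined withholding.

$321.91

State Income Tax: taxable = $1,766.00
  $140.00 + 17.1% × ($1,766.00 − $1,400.00) = $140.00 + 17.1% × $366.00 = $202.59
Solidarity Surcharge: 2.1% × $1,766.00 = $37.09
Medical Insurance Levy: 4.04% × $1,766.00 = $71.35
Health Levy: cap $29,958.00 − YTD $29,192.00 = $766.00 subject; 1.42% × $766.00 = $10.88
Total: $202.59 + $37.09 + $71.35 + $10.88 = $321.91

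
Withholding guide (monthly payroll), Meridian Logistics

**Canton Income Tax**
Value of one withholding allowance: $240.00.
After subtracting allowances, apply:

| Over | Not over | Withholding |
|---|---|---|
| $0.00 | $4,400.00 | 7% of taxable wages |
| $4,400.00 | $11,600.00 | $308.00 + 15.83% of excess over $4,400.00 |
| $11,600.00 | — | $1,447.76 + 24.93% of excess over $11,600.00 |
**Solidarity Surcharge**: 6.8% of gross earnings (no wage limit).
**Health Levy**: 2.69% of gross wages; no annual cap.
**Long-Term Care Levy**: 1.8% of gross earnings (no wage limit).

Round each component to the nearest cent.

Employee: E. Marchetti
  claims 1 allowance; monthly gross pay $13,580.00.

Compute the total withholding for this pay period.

$3,414.72

Canton Income Tax: taxable = $13,580.00 − 1×$240.00 = $13,340.00
  $1,447.76 + 24.93% × ($13,340.00 − $11,600.00) = $1,447.76 + 24.93% × $1,740.00 = $1,881.54
Solidarity Surcharge: 6.8% × $13,580.00 = $923.44
Health Levy: 2.69% × $13,580.00 = $365.30
Long-Term Care Levy: 1.8% × $13,580.00 = $244.44
Total: $1,881.54 + $923.44 + $365.30 + $244.44 = $3,414.72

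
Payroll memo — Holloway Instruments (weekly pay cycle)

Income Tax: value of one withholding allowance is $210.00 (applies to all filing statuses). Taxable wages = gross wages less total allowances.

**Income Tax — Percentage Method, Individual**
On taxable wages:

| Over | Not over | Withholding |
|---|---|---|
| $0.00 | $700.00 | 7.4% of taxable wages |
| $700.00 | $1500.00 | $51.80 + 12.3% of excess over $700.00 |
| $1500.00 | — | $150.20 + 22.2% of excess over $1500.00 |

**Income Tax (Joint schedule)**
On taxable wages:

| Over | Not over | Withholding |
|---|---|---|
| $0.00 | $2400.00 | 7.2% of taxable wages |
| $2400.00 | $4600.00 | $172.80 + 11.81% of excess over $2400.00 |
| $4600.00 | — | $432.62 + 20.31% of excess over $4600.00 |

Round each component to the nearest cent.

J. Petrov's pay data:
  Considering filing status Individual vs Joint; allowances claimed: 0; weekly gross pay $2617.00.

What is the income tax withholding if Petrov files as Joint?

Income Tax (Joint): taxable = $2617.00
  $172.80 + 11.81% × ($2617.00 − $2400.00) = $172.80 + 11.81% × $217.00 = $198.43

$198.43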